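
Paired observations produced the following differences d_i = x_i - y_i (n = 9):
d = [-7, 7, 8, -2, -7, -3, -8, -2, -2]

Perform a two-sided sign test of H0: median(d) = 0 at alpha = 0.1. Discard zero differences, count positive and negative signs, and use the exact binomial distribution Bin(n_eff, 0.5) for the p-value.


Step 1: Discard zero differences. Original n = 9; n_eff = number of nonzero differences = 9.
Nonzero differences (with sign): -7, +7, +8, -2, -7, -3, -8, -2, -2
Step 2: Count signs: positive = 2, negative = 7.
Step 3: Under H0: P(positive) = 0.5, so the number of positives S ~ Bin(9, 0.5).
Step 4: Two-sided exact p-value = sum of Bin(9,0.5) probabilities at or below the observed probability = 0.179688.
Step 5: alpha = 0.1. fail to reject H0.

n_eff = 9, pos = 2, neg = 7, p = 0.179688, fail to reject H0.


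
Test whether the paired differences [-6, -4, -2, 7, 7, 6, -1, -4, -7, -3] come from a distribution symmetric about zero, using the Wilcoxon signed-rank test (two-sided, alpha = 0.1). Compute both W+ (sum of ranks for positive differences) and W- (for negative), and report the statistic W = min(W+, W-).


Step 1: Drop any zero differences (none here) and take |d_i|.
|d| = [6, 4, 2, 7, 7, 6, 1, 4, 7, 3]
Step 2: Midrank |d_i| (ties get averaged ranks).
ranks: |6|->6.5, |4|->4.5, |2|->2, |7|->9, |7|->9, |6|->6.5, |1|->1, |4|->4.5, |7|->9, |3|->3
Step 3: Attach original signs; sum ranks with positive sign and with negative sign.
W+ = 9 + 9 + 6.5 = 24.5
W- = 6.5 + 4.5 + 2 + 1 + 4.5 + 9 + 3 = 30.5
(Check: W+ + W- = 55 should equal n(n+1)/2 = 55.)
Step 4: Test statistic W = min(W+, W-) = 24.5.
Step 5: Ties in |d|, so use the tie-corrected normal approximation.
        E[W] = n(n+1)/4 = 10*11/4 = 27.5.
        Tie groups: |d|=4 (t=2), |d|=6 (t=2), |d|=7 (t=3); sum(t^3 - t) = 36.
        Var[W] = n(n+1)(2n+1)/24 - sum(t^3-t)/48 = 2310/24 - 36/48 = 95.5.
        z = (W - E[W]) / sqrt(Var[W]) = (24.5 - 27.5) / 9.7724 = -0.3070.
        Two-sided p = 2*Phi(z) = 0.758853.
Step 6: alpha = 0.1. fail to reject H0.

W+ = 24.5, W- = 30.5, W = min = 24.5, p = 0.758853, fail to reject H0.


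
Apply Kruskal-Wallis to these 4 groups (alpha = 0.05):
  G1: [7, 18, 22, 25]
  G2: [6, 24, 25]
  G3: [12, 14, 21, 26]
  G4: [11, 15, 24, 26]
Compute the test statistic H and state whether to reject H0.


Step 1: Combine all N = 15 observations and assign midranks.
sorted (value, group, rank): (6,G2,1), (7,G1,2), (11,G4,3), (12,G3,4), (14,G3,5), (15,G4,6), (18,G1,7), (21,G3,8), (22,G1,9), (24,G2,10.5), (24,G4,10.5), (25,G1,12.5), (25,G2,12.5), (26,G3,14.5), (26,G4,14.5)
Step 2: Sum ranks within each group.
R_1 = 30.5 (n_1 = 4)
R_2 = 24 (n_2 = 3)
R_3 = 31.5 (n_3 = 4)
R_4 = 34 (n_4 = 4)
Step 3: H = 12/(N(N+1)) * sum(R_i^2/n_i) - 3(N+1)
     = 12/(15*16) * (30.5^2/4 + 24^2/3 + 31.5^2/4 + 34^2/4) - 3*16
     = 0.050000 * 961.625 - 48
     = 0.081250.
Step 4: Ties present; correction factor C = 1 - 18/(15^3 - 15) = 0.994643. Corrected H = 0.081250 / 0.994643 = 0.081688.
Step 5: Under H0, H ~ chi^2(3); p-value = 0.993941.
Step 6: alpha = 0.05. fail to reject H0.

H = 0.0817, df = 3, p = 0.993941, fail to reject H0.


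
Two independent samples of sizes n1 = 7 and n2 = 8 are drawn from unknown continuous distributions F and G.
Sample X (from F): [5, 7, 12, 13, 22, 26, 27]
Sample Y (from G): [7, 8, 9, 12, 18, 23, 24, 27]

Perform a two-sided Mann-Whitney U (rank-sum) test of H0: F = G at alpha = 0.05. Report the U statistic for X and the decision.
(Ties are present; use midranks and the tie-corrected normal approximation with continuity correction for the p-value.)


Step 1: Combine and sort all 15 observations; assign midranks.
sorted (value, group): (5,X), (7,X), (7,Y), (8,Y), (9,Y), (12,X), (12,Y), (13,X), (18,Y), (22,X), (23,Y), (24,Y), (26,X), (27,X), (27,Y)
ranks: 5->1, 7->2.5, 7->2.5, 8->4, 9->5, 12->6.5, 12->6.5, 13->8, 18->9, 22->10, 23->11, 24->12, 26->13, 27->14.5, 27->14.5
Step 2: Rank sum for X: R1 = 1 + 2.5 + 6.5 + 8 + 10 + 13 + 14.5 = 55.5.
Step 3: U_X = R1 - n1(n1+1)/2 = 55.5 - 7*8/2 = 55.5 - 28 = 27.5.
       U_Y = n1*n2 - U_X = 56 - 27.5 = 28.5.
Step 4: Ties are present, so use the tie-corrected normal approximation (with continuity correction) for the p-value.
Step 5: p-value = 1.000000; compare to alpha = 0.05. fail to reject H0.

U_X = 27.5, p = 1.000000, fail to reject H0 at alpha = 0.05.


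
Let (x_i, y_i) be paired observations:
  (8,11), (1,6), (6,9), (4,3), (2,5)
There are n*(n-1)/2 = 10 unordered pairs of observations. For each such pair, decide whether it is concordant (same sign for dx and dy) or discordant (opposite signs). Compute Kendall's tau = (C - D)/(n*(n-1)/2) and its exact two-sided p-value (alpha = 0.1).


Step 1: Enumerate the 10 unordered pairs (i,j) with i<j and classify each by sign(x_j-x_i) * sign(y_j-y_i).
  (1,2):dx=-7,dy=-5->C; (1,3):dx=-2,dy=-2->C; (1,4):dx=-4,dy=-8->C; (1,5):dx=-6,dy=-6->C
  (2,3):dx=+5,dy=+3->C; (2,4):dx=+3,dy=-3->D; (2,5):dx=+1,dy=-1->D; (3,4):dx=-2,dy=-6->C
  (3,5):dx=-4,dy=-4->C; (4,5):dx=-2,dy=+2->D
Step 2: C = 7, D = 3, total pairs = 10.
Step 3: tau = (C - D)/(n(n-1)/2) = (7 - 3)/10 = 0.400000.
Step 4: Exact two-sided p-value (enumerate n! = 120 permutations of y under H0): p = 0.483333.
Step 5: alpha = 0.1. fail to reject H0.

tau_b = 0.4000 (C=7, D=3), p = 0.483333, fail to reject H0.


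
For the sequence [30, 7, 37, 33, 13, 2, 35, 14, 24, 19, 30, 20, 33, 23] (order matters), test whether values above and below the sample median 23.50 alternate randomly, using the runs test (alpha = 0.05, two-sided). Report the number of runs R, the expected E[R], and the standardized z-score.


Step 1: Compute median = 23.50; label A = above, B = below.
Labels in order: ABAABBABABABAB  (n_A = 7, n_B = 7)
Step 2: Count runs R = 12.
Step 3: Under H0 (random ordering), E[R] = 2*n_A*n_B/(n_A+n_B) + 1 = 2*7*7/14 + 1 = 8.0000.
        Var[R] = 2*n_A*n_B*(2*n_A*n_B - n_A - n_B) / ((n_A+n_B)^2 * (n_A+n_B-1)) = 8232/2548 = 3.2308.
        SD[R] = 1.7974.
Step 4: Continuity-corrected z = (R - 0.5 - E[R]) / SD[R] = (12 - 0.5 - 8.0000) / 1.7974 = 1.9472.
Step 5: Two-sided p-value via normal approximation = 2*(1 - Phi(|z|)) = 0.051508.
Step 6: alpha = 0.05. fail to reject H0.

R = 12, z = 1.9472, p = 0.051508, fail to reject H0.


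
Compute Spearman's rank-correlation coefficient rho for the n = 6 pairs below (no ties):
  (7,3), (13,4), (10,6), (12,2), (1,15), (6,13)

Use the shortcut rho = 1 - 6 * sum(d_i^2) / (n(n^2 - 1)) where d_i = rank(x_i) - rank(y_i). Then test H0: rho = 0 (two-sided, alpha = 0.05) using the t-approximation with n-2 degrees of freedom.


Step 1: Rank x and y separately (midranks; no ties here).
rank(x): 7->3, 13->6, 10->4, 12->5, 1->1, 6->2
rank(y): 3->2, 4->3, 6->4, 2->1, 15->6, 13->5
Step 2: d_i = R_x(i) - R_y(i); compute d_i^2.
  (3-2)^2=1, (6-3)^2=9, (4-4)^2=0, (5-1)^2=16, (1-6)^2=25, (2-5)^2=9
sum(d^2) = 60.
Step 3: rho = 1 - 6*60 / (6*(6^2 - 1)) = 1 - 360/210 = -0.714286.
Step 4: Under H0, t = rho * sqrt((n-2)/(1-rho^2)) = -2.0412 ~ t(4).
Step 5: Two-sided p-value from the t-distribution with 4 df = 0.110787.
Step 6: alpha = 0.05. fail to reject H0.

rho = -0.7143, p = 0.110787, fail to reject H0 at alpha = 0.05.


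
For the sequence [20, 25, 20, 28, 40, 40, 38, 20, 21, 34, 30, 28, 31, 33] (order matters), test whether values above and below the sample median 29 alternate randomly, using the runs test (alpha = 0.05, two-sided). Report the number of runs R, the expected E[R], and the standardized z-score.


Step 1: Compute median = 29; label A = above, B = below.
Labels in order: BBBBAAABBAABAA  (n_A = 7, n_B = 7)
Step 2: Count runs R = 6.
Step 3: Under H0 (random ordering), E[R] = 2*n_A*n_B/(n_A+n_B) + 1 = 2*7*7/14 + 1 = 8.0000.
        Var[R] = 2*n_A*n_B*(2*n_A*n_B - n_A - n_B) / ((n_A+n_B)^2 * (n_A+n_B-1)) = 8232/2548 = 3.2308.
        SD[R] = 1.7974.
Step 4: Continuity-corrected z = (R + 0.5 - E[R]) / SD[R] = (6 + 0.5 - 8.0000) / 1.7974 = -0.8345.
Step 5: Two-sided p-value via normal approximation = 2*(1 - Phi(|z|)) = 0.403986.
Step 6: alpha = 0.05. fail to reject H0.

R = 6, z = -0.8345, p = 0.403986, fail to reject H0.


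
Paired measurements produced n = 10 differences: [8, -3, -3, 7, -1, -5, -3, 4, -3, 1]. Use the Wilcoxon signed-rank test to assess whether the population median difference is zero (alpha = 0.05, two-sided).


Step 1: Drop any zero differences (none here) and take |d_i|.
|d| = [8, 3, 3, 7, 1, 5, 3, 4, 3, 1]
Step 2: Midrank |d_i| (ties get averaged ranks).
ranks: |8|->10, |3|->4.5, |3|->4.5, |7|->9, |1|->1.5, |5|->8, |3|->4.5, |4|->7, |3|->4.5, |1|->1.5
Step 3: Attach original signs; sum ranks with positive sign and with negative sign.
W+ = 10 + 9 + 7 + 1.5 = 27.5
W- = 4.5 + 4.5 + 1.5 + 8 + 4.5 + 4.5 = 27.5
(Check: W+ + W- = 55 should equal n(n+1)/2 = 55.)
Step 4: Test statistic W = min(W+, W-) = 27.5.
Step 5: Ties in |d|, so use the tie-corrected normal approximation.
        E[W] = n(n+1)/4 = 10*11/4 = 27.5.
        Tie groups: |d|=1 (t=2), |d|=3 (t=4); sum(t^3 - t) = 66.
        Var[W] = n(n+1)(2n+1)/24 - sum(t^3-t)/48 = 2310/24 - 66/48 = 94.875.
        z = (W - E[W]) / sqrt(Var[W]) = (27.5 - 27.5) / 9.7404 = 0.0000.
        Two-sided p = 2*Phi(z) = 1.000000.
Step 6: alpha = 0.05. fail to reject H0.

W+ = 27.5, W- = 27.5, W = min = 27.5, p = 1.000000, fail to reject H0.


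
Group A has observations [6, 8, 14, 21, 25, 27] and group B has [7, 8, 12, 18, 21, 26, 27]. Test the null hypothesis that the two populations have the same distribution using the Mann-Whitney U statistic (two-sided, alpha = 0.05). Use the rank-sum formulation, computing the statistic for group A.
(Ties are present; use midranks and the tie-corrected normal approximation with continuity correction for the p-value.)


Step 1: Combine and sort all 13 observations; assign midranks.
sorted (value, group): (6,X), (7,Y), (8,X), (8,Y), (12,Y), (14,X), (18,Y), (21,X), (21,Y), (25,X), (26,Y), (27,X), (27,Y)
ranks: 6->1, 7->2, 8->3.5, 8->3.5, 12->5, 14->6, 18->7, 21->8.5, 21->8.5, 25->10, 26->11, 27->12.5, 27->12.5
Step 2: Rank sum for X: R1 = 1 + 3.5 + 6 + 8.5 + 10 + 12.5 = 41.5.
Step 3: U_X = R1 - n1(n1+1)/2 = 41.5 - 6*7/2 = 41.5 - 21 = 20.5.
       U_Y = n1*n2 - U_X = 42 - 20.5 = 21.5.
Step 4: Ties are present, so use the tie-corrected normal approximation (with continuity correction) for the p-value.
Step 5: p-value = 1.000000; compare to alpha = 0.05. fail to reject H0.

U_X = 20.5, p = 1.000000, fail to reject H0 at alpha = 0.05.


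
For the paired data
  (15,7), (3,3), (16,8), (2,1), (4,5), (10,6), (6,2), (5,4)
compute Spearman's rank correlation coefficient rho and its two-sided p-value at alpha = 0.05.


Step 1: Rank x and y separately (midranks; no ties here).
rank(x): 15->7, 3->2, 16->8, 2->1, 4->3, 10->6, 6->5, 5->4
rank(y): 7->7, 3->3, 8->8, 1->1, 5->5, 6->6, 2->2, 4->4
Step 2: d_i = R_x(i) - R_y(i); compute d_i^2.
  (7-7)^2=0, (2-3)^2=1, (8-8)^2=0, (1-1)^2=0, (3-5)^2=4, (6-6)^2=0, (5-2)^2=9, (4-4)^2=0
sum(d^2) = 14.
Step 3: rho = 1 - 6*14 / (8*(8^2 - 1)) = 1 - 84/504 = 0.833333.
Step 4: Under H0, t = rho * sqrt((n-2)/(1-rho^2)) = 3.6927 ~ t(6).
Step 5: Two-sided p-value from the t-distribution with 6 df = 0.010176.
Step 6: alpha = 0.05. reject H0.

rho = 0.8333, p = 0.010176, reject H0 at alpha = 0.05.


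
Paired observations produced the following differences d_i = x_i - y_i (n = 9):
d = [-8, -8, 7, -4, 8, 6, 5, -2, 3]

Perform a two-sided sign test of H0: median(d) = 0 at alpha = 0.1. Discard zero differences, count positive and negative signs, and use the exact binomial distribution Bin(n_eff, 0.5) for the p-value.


Step 1: Discard zero differences. Original n = 9; n_eff = number of nonzero differences = 9.
Nonzero differences (with sign): -8, -8, +7, -4, +8, +6, +5, -2, +3
Step 2: Count signs: positive = 5, negative = 4.
Step 3: Under H0: P(positive) = 0.5, so the number of positives S ~ Bin(9, 0.5).
Step 4: Two-sided exact p-value = sum of Bin(9,0.5) probabilities at or below the observed probability = 1.000000.
Step 5: alpha = 0.1. fail to reject H0.

n_eff = 9, pos = 5, neg = 4, p = 1.000000, fail to reject H0.


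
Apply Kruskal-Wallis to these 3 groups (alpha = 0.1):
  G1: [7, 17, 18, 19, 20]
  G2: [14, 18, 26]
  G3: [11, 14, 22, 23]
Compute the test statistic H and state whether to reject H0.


Step 1: Combine all N = 12 observations and assign midranks.
sorted (value, group, rank): (7,G1,1), (11,G3,2), (14,G2,3.5), (14,G3,3.5), (17,G1,5), (18,G1,6.5), (18,G2,6.5), (19,G1,8), (20,G1,9), (22,G3,10), (23,G3,11), (26,G2,12)
Step 2: Sum ranks within each group.
R_1 = 29.5 (n_1 = 5)
R_2 = 22 (n_2 = 3)
R_3 = 26.5 (n_3 = 4)
Step 3: H = 12/(N(N+1)) * sum(R_i^2/n_i) - 3(N+1)
     = 12/(12*13) * (29.5^2/5 + 22^2/3 + 26.5^2/4) - 3*13
     = 0.076923 * 510.946 - 39
     = 0.303526.
Step 4: Ties present; correction factor C = 1 - 12/(12^3 - 12) = 0.993007. Corrected H = 0.303526 / 0.993007 = 0.305663.
Step 5: Under H0, H ~ chi^2(2); p-value = 0.858274.
Step 6: alpha = 0.1. fail to reject H0.

H = 0.3057, df = 2, p = 0.858274, fail to reject H0.


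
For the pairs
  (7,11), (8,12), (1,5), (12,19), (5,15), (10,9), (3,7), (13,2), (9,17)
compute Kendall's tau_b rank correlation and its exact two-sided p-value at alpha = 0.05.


Step 1: Enumerate the 36 unordered pairs (i,j) with i<j and classify each by sign(x_j-x_i) * sign(y_j-y_i).
  (1,2):dx=+1,dy=+1->C; (1,3):dx=-6,dy=-6->C; (1,4):dx=+5,dy=+8->C; (1,5):dx=-2,dy=+4->D
  (1,6):dx=+3,dy=-2->D; (1,7):dx=-4,dy=-4->C; (1,8):dx=+6,dy=-9->D; (1,9):dx=+2,dy=+6->C
  (2,3):dx=-7,dy=-7->C; (2,4):dx=+4,dy=+7->C; (2,5):dx=-3,dy=+3->D; (2,6):dx=+2,dy=-3->D
  (2,7):dx=-5,dy=-5->C; (2,8):dx=+5,dy=-10->D; (2,9):dx=+1,dy=+5->C; (3,4):dx=+11,dy=+14->C
  (3,5):dx=+4,dy=+10->C; (3,6):dx=+9,dy=+4->C; (3,7):dx=+2,dy=+2->C; (3,8):dx=+12,dy=-3->D
  (3,9):dx=+8,dy=+12->C; (4,5):dx=-7,dy=-4->C; (4,6):dx=-2,dy=-10->C; (4,7):dx=-9,dy=-12->C
  (4,8):dx=+1,dy=-17->D; (4,9):dx=-3,dy=-2->C; (5,6):dx=+5,dy=-6->D; (5,7):dx=-2,dy=-8->C
  (5,8):dx=+8,dy=-13->D; (5,9):dx=+4,dy=+2->C; (6,7):dx=-7,dy=-2->C; (6,8):dx=+3,dy=-7->D
  (6,9):dx=-1,dy=+8->D; (7,8):dx=+10,dy=-5->D; (7,9):dx=+6,dy=+10->C; (8,9):dx=-4,dy=+15->D
Step 2: C = 22, D = 14, total pairs = 36.
Step 3: tau = (C - D)/(n(n-1)/2) = (22 - 14)/36 = 0.222222.
Step 4: Exact two-sided p-value (enumerate n! = 362880 permutations of y under H0): p = 0.476709.
Step 5: alpha = 0.05. fail to reject H0.

tau_b = 0.2222 (C=22, D=14), p = 0.476709, fail to reject H0.


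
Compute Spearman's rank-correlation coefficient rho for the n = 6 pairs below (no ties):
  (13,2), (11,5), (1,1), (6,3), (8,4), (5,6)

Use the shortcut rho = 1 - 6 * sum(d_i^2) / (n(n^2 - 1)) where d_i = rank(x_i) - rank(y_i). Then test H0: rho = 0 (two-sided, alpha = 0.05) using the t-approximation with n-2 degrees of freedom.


Step 1: Rank x and y separately (midranks; no ties here).
rank(x): 13->6, 11->5, 1->1, 6->3, 8->4, 5->2
rank(y): 2->2, 5->5, 1->1, 3->3, 4->4, 6->6
Step 2: d_i = R_x(i) - R_y(i); compute d_i^2.
  (6-2)^2=16, (5-5)^2=0, (1-1)^2=0, (3-3)^2=0, (4-4)^2=0, (2-6)^2=16
sum(d^2) = 32.
Step 3: rho = 1 - 6*32 / (6*(6^2 - 1)) = 1 - 192/210 = 0.085714.
Step 4: Under H0, t = rho * sqrt((n-2)/(1-rho^2)) = 0.1721 ~ t(4).
Step 5: Two-sided p-value from the t-distribution with 4 df = 0.871743.
Step 6: alpha = 0.05. fail to reject H0.

rho = 0.0857, p = 0.871743, fail to reject H0 at alpha = 0.05.


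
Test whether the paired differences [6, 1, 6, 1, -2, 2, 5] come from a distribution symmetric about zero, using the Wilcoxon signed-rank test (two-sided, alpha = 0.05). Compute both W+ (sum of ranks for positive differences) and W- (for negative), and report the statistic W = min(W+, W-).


Step 1: Drop any zero differences (none here) and take |d_i|.
|d| = [6, 1, 6, 1, 2, 2, 5]
Step 2: Midrank |d_i| (ties get averaged ranks).
ranks: |6|->6.5, |1|->1.5, |6|->6.5, |1|->1.5, |2|->3.5, |2|->3.5, |5|->5
Step 3: Attach original signs; sum ranks with positive sign and with negative sign.
W+ = 6.5 + 1.5 + 6.5 + 1.5 + 3.5 + 5 = 24.5
W- = 3.5 = 3.5
(Check: W+ + W- = 28 should equal n(n+1)/2 = 28.)
Step 4: Test statistic W = min(W+, W-) = 3.5.
Step 5: Ties in |d|, so use the tie-corrected normal approximation.
        E[W] = n(n+1)/4 = 7*8/4 = 14.
        Tie groups: |d|=1 (t=2), |d|=2 (t=2), |d|=6 (t=2); sum(t^3 - t) = 18.
        Var[W] = n(n+1)(2n+1)/24 - sum(t^3-t)/48 = 840/24 - 18/48 = 34.625.
        z = (W - E[W]) / sqrt(Var[W]) = (3.5 - 14) / 5.8843 = -1.7844.
        Two-sided p = 2*Phi(z) = 0.074357.
Step 6: alpha = 0.05. fail to reject H0.

W+ = 24.5, W- = 3.5, W = min = 3.5, p = 0.074357, fail to reject H0.


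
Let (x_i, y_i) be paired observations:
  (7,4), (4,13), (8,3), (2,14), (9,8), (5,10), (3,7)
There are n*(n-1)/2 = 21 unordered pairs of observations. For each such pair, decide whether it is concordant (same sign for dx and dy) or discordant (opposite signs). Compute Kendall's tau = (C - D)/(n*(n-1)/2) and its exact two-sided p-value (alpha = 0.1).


Step 1: Enumerate the 21 unordered pairs (i,j) with i<j and classify each by sign(x_j-x_i) * sign(y_j-y_i).
  (1,2):dx=-3,dy=+9->D; (1,3):dx=+1,dy=-1->D; (1,4):dx=-5,dy=+10->D; (1,5):dx=+2,dy=+4->C
  (1,6):dx=-2,dy=+6->D; (1,7):dx=-4,dy=+3->D; (2,3):dx=+4,dy=-10->D; (2,4):dx=-2,dy=+1->D
  (2,5):dx=+5,dy=-5->D; (2,6):dx=+1,dy=-3->D; (2,7):dx=-1,dy=-6->C; (3,4):dx=-6,dy=+11->D
  (3,5):dx=+1,dy=+5->C; (3,6):dx=-3,dy=+7->D; (3,7):dx=-5,dy=+4->D; (4,5):dx=+7,dy=-6->D
  (4,6):dx=+3,dy=-4->D; (4,7):dx=+1,dy=-7->D; (5,6):dx=-4,dy=+2->D; (5,7):dx=-6,dy=-1->C
  (6,7):dx=-2,dy=-3->C
Step 2: C = 5, D = 16, total pairs = 21.
Step 3: tau = (C - D)/(n(n-1)/2) = (5 - 16)/21 = -0.523810.
Step 4: Exact two-sided p-value (enumerate n! = 5040 permutations of y under H0): p = 0.136111.
Step 5: alpha = 0.1. fail to reject H0.

tau_b = -0.5238 (C=5, D=16), p = 0.136111, fail to reject H0.


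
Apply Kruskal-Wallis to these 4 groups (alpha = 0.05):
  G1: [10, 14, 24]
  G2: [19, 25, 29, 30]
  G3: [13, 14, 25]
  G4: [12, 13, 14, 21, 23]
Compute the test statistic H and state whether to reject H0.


Step 1: Combine all N = 15 observations and assign midranks.
sorted (value, group, rank): (10,G1,1), (12,G4,2), (13,G3,3.5), (13,G4,3.5), (14,G1,6), (14,G3,6), (14,G4,6), (19,G2,8), (21,G4,9), (23,G4,10), (24,G1,11), (25,G2,12.5), (25,G3,12.5), (29,G2,14), (30,G2,15)
Step 2: Sum ranks within each group.
R_1 = 18 (n_1 = 3)
R_2 = 49.5 (n_2 = 4)
R_3 = 22 (n_3 = 3)
R_4 = 30.5 (n_4 = 5)
Step 3: H = 12/(N(N+1)) * sum(R_i^2/n_i) - 3(N+1)
     = 12/(15*16) * (18^2/3 + 49.5^2/4 + 22^2/3 + 30.5^2/5) - 3*16
     = 0.050000 * 1067.95 - 48
     = 5.397292.
Step 4: Ties present; correction factor C = 1 - 36/(15^3 - 15) = 0.989286. Corrected H = 5.397292 / 0.989286 = 5.455746.
Step 5: Under H0, H ~ chi^2(3); p-value = 0.141310.
Step 6: alpha = 0.05. fail to reject H0.

H = 5.4557, df = 3, p = 0.141310, fail to reject H0.


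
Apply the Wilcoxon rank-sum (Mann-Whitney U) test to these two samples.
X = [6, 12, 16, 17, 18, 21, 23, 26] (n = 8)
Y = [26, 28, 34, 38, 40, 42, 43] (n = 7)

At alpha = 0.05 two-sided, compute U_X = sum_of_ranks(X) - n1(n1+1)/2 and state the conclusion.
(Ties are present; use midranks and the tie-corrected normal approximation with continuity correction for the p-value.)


Step 1: Combine and sort all 15 observations; assign midranks.
sorted (value, group): (6,X), (12,X), (16,X), (17,X), (18,X), (21,X), (23,X), (26,X), (26,Y), (28,Y), (34,Y), (38,Y), (40,Y), (42,Y), (43,Y)
ranks: 6->1, 12->2, 16->3, 17->4, 18->5, 21->6, 23->7, 26->8.5, 26->8.5, 28->10, 34->11, 38->12, 40->13, 42->14, 43->15
Step 2: Rank sum for X: R1 = 1 + 2 + 3 + 4 + 5 + 6 + 7 + 8.5 = 36.5.
Step 3: U_X = R1 - n1(n1+1)/2 = 36.5 - 8*9/2 = 36.5 - 36 = 0.5.
       U_Y = n1*n2 - U_X = 56 - 0.5 = 55.5.
Step 4: Ties are present, so use the tie-corrected normal approximation (with continuity correction) for the p-value.
Step 5: p-value = 0.001763; compare to alpha = 0.05. reject H0.

U_X = 0.5, p = 0.001763, reject H0 at alpha = 0.05.


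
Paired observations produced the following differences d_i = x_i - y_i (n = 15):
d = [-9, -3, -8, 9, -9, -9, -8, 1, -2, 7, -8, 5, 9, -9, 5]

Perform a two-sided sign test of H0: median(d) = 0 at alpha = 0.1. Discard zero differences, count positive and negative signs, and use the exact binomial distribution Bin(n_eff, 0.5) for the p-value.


Step 1: Discard zero differences. Original n = 15; n_eff = number of nonzero differences = 15.
Nonzero differences (with sign): -9, -3, -8, +9, -9, -9, -8, +1, -2, +7, -8, +5, +9, -9, +5
Step 2: Count signs: positive = 6, negative = 9.
Step 3: Under H0: P(positive) = 0.5, so the number of positives S ~ Bin(15, 0.5).
Step 4: Two-sided exact p-value = sum of Bin(15,0.5) probabilities at or below the observed probability = 0.607239.
Step 5: alpha = 0.1. fail to reject H0.

n_eff = 15, pos = 6, neg = 9, p = 0.607239, fail to reject H0.


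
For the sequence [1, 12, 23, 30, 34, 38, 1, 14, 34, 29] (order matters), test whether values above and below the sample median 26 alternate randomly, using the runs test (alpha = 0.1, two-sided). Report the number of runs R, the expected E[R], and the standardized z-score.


Step 1: Compute median = 26; label A = above, B = below.
Labels in order: BBBAAABBAA  (n_A = 5, n_B = 5)
Step 2: Count runs R = 4.
Step 3: Under H0 (random ordering), E[R] = 2*n_A*n_B/(n_A+n_B) + 1 = 2*5*5/10 + 1 = 6.0000.
        Var[R] = 2*n_A*n_B*(2*n_A*n_B - n_A - n_B) / ((n_A+n_B)^2 * (n_A+n_B-1)) = 2000/900 = 2.2222.
        SD[R] = 1.4907.
Step 4: Continuity-corrected z = (R + 0.5 - E[R]) / SD[R] = (4 + 0.5 - 6.0000) / 1.4907 = -1.0062.
Step 5: Two-sided p-value via normal approximation = 2*(1 - Phi(|z|)) = 0.314305.
Step 6: alpha = 0.1. fail to reject H0.

R = 4, z = -1.0062, p = 0.314305, fail to reject H0.


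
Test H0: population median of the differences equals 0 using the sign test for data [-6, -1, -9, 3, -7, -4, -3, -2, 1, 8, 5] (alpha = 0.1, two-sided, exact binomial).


Step 1: Discard zero differences. Original n = 11; n_eff = number of nonzero differences = 11.
Nonzero differences (with sign): -6, -1, -9, +3, -7, -4, -3, -2, +1, +8, +5
Step 2: Count signs: positive = 4, negative = 7.
Step 3: Under H0: P(positive) = 0.5, so the number of positives S ~ Bin(11, 0.5).
Step 4: Two-sided exact p-value = sum of Bin(11,0.5) probabilities at or below the observed probability = 0.548828.
Step 5: alpha = 0.1. fail to reject H0.

n_eff = 11, pos = 4, neg = 7, p = 0.548828, fail to reject H0.


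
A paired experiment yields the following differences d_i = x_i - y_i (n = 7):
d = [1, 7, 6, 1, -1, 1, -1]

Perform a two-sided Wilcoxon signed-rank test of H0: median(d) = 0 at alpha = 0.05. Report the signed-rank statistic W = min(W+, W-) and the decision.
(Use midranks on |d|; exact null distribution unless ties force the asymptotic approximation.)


Step 1: Drop any zero differences (none here) and take |d_i|.
|d| = [1, 7, 6, 1, 1, 1, 1]
Step 2: Midrank |d_i| (ties get averaged ranks).
ranks: |1|->3, |7|->7, |6|->6, |1|->3, |1|->3, |1|->3, |1|->3
Step 3: Attach original signs; sum ranks with positive sign and with negative sign.
W+ = 3 + 7 + 6 + 3 + 3 = 22
W- = 3 + 3 = 6
(Check: W+ + W- = 28 should equal n(n+1)/2 = 28.)
Step 4: Test statistic W = min(W+, W-) = 6.
Step 5: Ties in |d|, so use the tie-corrected normal approximation.
        E[W] = n(n+1)/4 = 7*8/4 = 14.
        Tie groups: |d|=1 (t=5); sum(t^3 - t) = 120.
        Var[W] = n(n+1)(2n+1)/24 - sum(t^3-t)/48 = 840/24 - 120/48 = 32.5.
        z = (W - E[W]) / sqrt(Var[W]) = (6 - 14) / 5.7009 = -1.4033.
        Two-sided p = 2*Phi(z) = 0.160530.
Step 6: alpha = 0.05. fail to reject H0.

W+ = 22, W- = 6, W = min = 6, p = 0.160530, fail to reject H0.


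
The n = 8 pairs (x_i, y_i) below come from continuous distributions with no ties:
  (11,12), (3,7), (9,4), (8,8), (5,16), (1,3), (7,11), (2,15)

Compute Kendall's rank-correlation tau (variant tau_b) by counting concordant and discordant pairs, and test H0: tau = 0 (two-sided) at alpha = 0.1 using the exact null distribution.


Step 1: Enumerate the 28 unordered pairs (i,j) with i<j and classify each by sign(x_j-x_i) * sign(y_j-y_i).
  (1,2):dx=-8,dy=-5->C; (1,3):dx=-2,dy=-8->C; (1,4):dx=-3,dy=-4->C; (1,5):dx=-6,dy=+4->D
  (1,6):dx=-10,dy=-9->C; (1,7):dx=-4,dy=-1->C; (1,8):dx=-9,dy=+3->D; (2,3):dx=+6,dy=-3->D
  (2,4):dx=+5,dy=+1->C; (2,5):dx=+2,dy=+9->C; (2,6):dx=-2,dy=-4->C; (2,7):dx=+4,dy=+4->C
  (2,8):dx=-1,dy=+8->D; (3,4):dx=-1,dy=+4->D; (3,5):dx=-4,dy=+12->D; (3,6):dx=-8,dy=-1->C
  (3,7):dx=-2,dy=+7->D; (3,8):dx=-7,dy=+11->D; (4,5):dx=-3,dy=+8->D; (4,6):dx=-7,dy=-5->C
  (4,7):dx=-1,dy=+3->D; (4,8):dx=-6,dy=+7->D; (5,6):dx=-4,dy=-13->C; (5,7):dx=+2,dy=-5->D
  (5,8):dx=-3,dy=-1->C; (6,7):dx=+6,dy=+8->C; (6,8):dx=+1,dy=+12->C; (7,8):dx=-5,dy=+4->D
Step 2: C = 15, D = 13, total pairs = 28.
Step 3: tau = (C - D)/(n(n-1)/2) = (15 - 13)/28 = 0.071429.
Step 4: Exact two-sided p-value (enumerate n! = 40320 permutations of y under H0): p = 0.904861.
Step 5: alpha = 0.1. fail to reject H0.

tau_b = 0.0714 (C=15, D=13), p = 0.904861, fail to reject H0.


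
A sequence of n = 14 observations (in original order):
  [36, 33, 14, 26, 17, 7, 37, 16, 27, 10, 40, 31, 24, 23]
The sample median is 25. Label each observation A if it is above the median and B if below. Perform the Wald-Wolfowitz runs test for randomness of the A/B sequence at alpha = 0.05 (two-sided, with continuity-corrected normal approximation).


Step 1: Compute median = 25; label A = above, B = below.
Labels in order: AABABBABABAABB  (n_A = 7, n_B = 7)
Step 2: Count runs R = 10.
Step 3: Under H0 (random ordering), E[R] = 2*n_A*n_B/(n_A+n_B) + 1 = 2*7*7/14 + 1 = 8.0000.
        Var[R] = 2*n_A*n_B*(2*n_A*n_B - n_A - n_B) / ((n_A+n_B)^2 * (n_A+n_B-1)) = 8232/2548 = 3.2308.
        SD[R] = 1.7974.
Step 4: Continuity-corrected z = (R - 0.5 - E[R]) / SD[R] = (10 - 0.5 - 8.0000) / 1.7974 = 0.8345.
Step 5: Two-sided p-value via normal approximation = 2*(1 - Phi(|z|)) = 0.403986.
Step 6: alpha = 0.05. fail to reject H0.

R = 10, z = 0.8345, p = 0.403986, fail to reject H0.


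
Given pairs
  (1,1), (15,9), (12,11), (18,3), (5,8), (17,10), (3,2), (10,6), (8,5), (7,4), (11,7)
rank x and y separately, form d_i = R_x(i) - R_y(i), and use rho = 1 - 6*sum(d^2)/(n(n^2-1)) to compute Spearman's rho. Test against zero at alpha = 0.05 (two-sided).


Step 1: Rank x and y separately (midranks; no ties here).
rank(x): 1->1, 15->9, 12->8, 18->11, 5->3, 17->10, 3->2, 10->6, 8->5, 7->4, 11->7
rank(y): 1->1, 9->9, 11->11, 3->3, 8->8, 10->10, 2->2, 6->6, 5->5, 4->4, 7->7
Step 2: d_i = R_x(i) - R_y(i); compute d_i^2.
  (1-1)^2=0, (9-9)^2=0, (8-11)^2=9, (11-3)^2=64, (3-8)^2=25, (10-10)^2=0, (2-2)^2=0, (6-6)^2=0, (5-5)^2=0, (4-4)^2=0, (7-7)^2=0
sum(d^2) = 98.
Step 3: rho = 1 - 6*98 / (11*(11^2 - 1)) = 1 - 588/1320 = 0.554545.
Step 4: Under H0, t = rho * sqrt((n-2)/(1-rho^2)) = 1.9992 ~ t(9).
Step 5: Two-sided p-value from the t-distribution with 9 df = 0.076652.
Step 6: alpha = 0.05. fail to reject H0.

rho = 0.5545, p = 0.076652, fail to reject H0 at alpha = 0.05.


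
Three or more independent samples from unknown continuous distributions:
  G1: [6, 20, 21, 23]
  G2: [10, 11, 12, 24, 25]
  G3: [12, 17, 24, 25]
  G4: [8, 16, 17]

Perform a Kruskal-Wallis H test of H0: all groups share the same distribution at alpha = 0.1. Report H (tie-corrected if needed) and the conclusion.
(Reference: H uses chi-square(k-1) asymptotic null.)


Step 1: Combine all N = 16 observations and assign midranks.
sorted (value, group, rank): (6,G1,1), (8,G4,2), (10,G2,3), (11,G2,4), (12,G2,5.5), (12,G3,5.5), (16,G4,7), (17,G3,8.5), (17,G4,8.5), (20,G1,10), (21,G1,11), (23,G1,12), (24,G2,13.5), (24,G3,13.5), (25,G2,15.5), (25,G3,15.5)
Step 2: Sum ranks within each group.
R_1 = 34 (n_1 = 4)
R_2 = 41.5 (n_2 = 5)
R_3 = 43 (n_3 = 4)
R_4 = 17.5 (n_4 = 3)
Step 3: H = 12/(N(N+1)) * sum(R_i^2/n_i) - 3(N+1)
     = 12/(16*17) * (34^2/4 + 41.5^2/5 + 43^2/4 + 17.5^2/3) - 3*17
     = 0.044118 * 1197.78 - 51
     = 1.843382.
Step 4: Ties present; correction factor C = 1 - 24/(16^3 - 16) = 0.994118. Corrected H = 1.843382 / 0.994118 = 1.854290.
Step 5: Under H0, H ~ chi^2(3); p-value = 0.603193.
Step 6: alpha = 0.1. fail to reject H0.

H = 1.8543, df = 3, p = 0.603193, fail to reject H0.


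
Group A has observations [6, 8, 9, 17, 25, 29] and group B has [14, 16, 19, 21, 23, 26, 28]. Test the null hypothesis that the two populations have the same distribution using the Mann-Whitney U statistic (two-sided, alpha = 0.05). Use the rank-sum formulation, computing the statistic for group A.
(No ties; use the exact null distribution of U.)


Step 1: Combine and sort all 13 observations; assign midranks.
sorted (value, group): (6,X), (8,X), (9,X), (14,Y), (16,Y), (17,X), (19,Y), (21,Y), (23,Y), (25,X), (26,Y), (28,Y), (29,X)
ranks: 6->1, 8->2, 9->3, 14->4, 16->5, 17->6, 19->7, 21->8, 23->9, 25->10, 26->11, 28->12, 29->13
Step 2: Rank sum for X: R1 = 1 + 2 + 3 + 6 + 10 + 13 = 35.
Step 3: U_X = R1 - n1(n1+1)/2 = 35 - 6*7/2 = 35 - 21 = 14.
       U_Y = n1*n2 - U_X = 42 - 14 = 28.
Step 4: No ties, so the exact null distribution of U (based on enumerating the C(13,6) = 1716 equally likely rank assignments) gives the two-sided p-value.
Step 5: p-value = 0.365967; compare to alpha = 0.05. fail to reject H0.

U_X = 14, p = 0.365967, fail to reject H0 at alpha = 0.05.


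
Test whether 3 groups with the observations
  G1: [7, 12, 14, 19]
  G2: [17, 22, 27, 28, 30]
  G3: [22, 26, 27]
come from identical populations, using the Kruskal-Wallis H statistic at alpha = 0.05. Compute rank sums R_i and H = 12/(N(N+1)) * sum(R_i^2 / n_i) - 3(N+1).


Step 1: Combine all N = 12 observations and assign midranks.
sorted (value, group, rank): (7,G1,1), (12,G1,2), (14,G1,3), (17,G2,4), (19,G1,5), (22,G2,6.5), (22,G3,6.5), (26,G3,8), (27,G2,9.5), (27,G3,9.5), (28,G2,11), (30,G2,12)
Step 2: Sum ranks within each group.
R_1 = 11 (n_1 = 4)
R_2 = 43 (n_2 = 5)
R_3 = 24 (n_3 = 3)
Step 3: H = 12/(N(N+1)) * sum(R_i^2/n_i) - 3(N+1)
     = 12/(12*13) * (11^2/4 + 43^2/5 + 24^2/3) - 3*13
     = 0.076923 * 592.05 - 39
     = 6.542308.
Step 4: Ties present; correction factor C = 1 - 12/(12^3 - 12) = 0.993007. Corrected H = 6.542308 / 0.993007 = 6.588380.
Step 5: Under H0, H ~ chi^2(2); p-value = 0.037098.
Step 6: alpha = 0.05. reject H0.

H = 6.5884, df = 2, p = 0.037098, reject H0.


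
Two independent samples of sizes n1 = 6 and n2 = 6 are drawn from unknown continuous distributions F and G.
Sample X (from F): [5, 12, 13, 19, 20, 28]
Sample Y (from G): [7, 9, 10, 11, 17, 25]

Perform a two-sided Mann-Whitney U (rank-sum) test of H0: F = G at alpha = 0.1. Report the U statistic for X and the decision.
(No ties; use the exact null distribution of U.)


Step 1: Combine and sort all 12 observations; assign midranks.
sorted (value, group): (5,X), (7,Y), (9,Y), (10,Y), (11,Y), (12,X), (13,X), (17,Y), (19,X), (20,X), (25,Y), (28,X)
ranks: 5->1, 7->2, 9->3, 10->4, 11->5, 12->6, 13->7, 17->8, 19->9, 20->10, 25->11, 28->12
Step 2: Rank sum for X: R1 = 1 + 6 + 7 + 9 + 10 + 12 = 45.
Step 3: U_X = R1 - n1(n1+1)/2 = 45 - 6*7/2 = 45 - 21 = 24.
       U_Y = n1*n2 - U_X = 36 - 24 = 12.
Step 4: No ties, so the exact null distribution of U (based on enumerating the C(12,6) = 924 equally likely rank assignments) gives the two-sided p-value.
Step 5: p-value = 0.393939; compare to alpha = 0.1. fail to reject H0.

U_X = 24, p = 0.393939, fail to reject H0 at alpha = 0.1.


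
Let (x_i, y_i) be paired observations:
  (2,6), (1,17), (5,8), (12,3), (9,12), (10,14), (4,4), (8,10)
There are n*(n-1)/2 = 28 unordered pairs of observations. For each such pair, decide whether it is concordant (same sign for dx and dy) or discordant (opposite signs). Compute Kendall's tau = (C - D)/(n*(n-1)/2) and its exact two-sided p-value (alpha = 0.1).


Step 1: Enumerate the 28 unordered pairs (i,j) with i<j and classify each by sign(x_j-x_i) * sign(y_j-y_i).
  (1,2):dx=-1,dy=+11->D; (1,3):dx=+3,dy=+2->C; (1,4):dx=+10,dy=-3->D; (1,5):dx=+7,dy=+6->C
  (1,6):dx=+8,dy=+8->C; (1,7):dx=+2,dy=-2->D; (1,8):dx=+6,dy=+4->C; (2,3):dx=+4,dy=-9->D
  (2,4):dx=+11,dy=-14->D; (2,5):dx=+8,dy=-5->D; (2,6):dx=+9,dy=-3->D; (2,7):dx=+3,dy=-13->D
  (2,8):dx=+7,dy=-7->D; (3,4):dx=+7,dy=-5->D; (3,5):dx=+4,dy=+4->C; (3,6):dx=+5,dy=+6->C
  (3,7):dx=-1,dy=-4->C; (3,8):dx=+3,dy=+2->C; (4,5):dx=-3,dy=+9->D; (4,6):dx=-2,dy=+11->D
  (4,7):dx=-8,dy=+1->D; (4,8):dx=-4,dy=+7->D; (5,6):dx=+1,dy=+2->C; (5,7):dx=-5,dy=-8->C
  (5,8):dx=-1,dy=-2->C; (6,7):dx=-6,dy=-10->C; (6,8):dx=-2,dy=-4->C; (7,8):dx=+4,dy=+6->C
Step 2: C = 14, D = 14, total pairs = 28.
Step 3: tau = (C - D)/(n(n-1)/2) = (14 - 14)/28 = 0.000000.
Step 4: Exact two-sided p-value (enumerate n! = 40320 permutations of y under H0): p = 1.000000.
Step 5: alpha = 0.1. fail to reject H0.

tau_b = 0.0000 (C=14, D=14), p = 1.000000, fail to reject H0.


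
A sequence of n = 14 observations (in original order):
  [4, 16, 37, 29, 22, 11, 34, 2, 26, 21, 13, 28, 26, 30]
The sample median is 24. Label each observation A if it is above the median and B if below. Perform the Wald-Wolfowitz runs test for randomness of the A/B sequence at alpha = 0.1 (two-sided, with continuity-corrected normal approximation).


Step 1: Compute median = 24; label A = above, B = below.
Labels in order: BBAABBABABBAAA  (n_A = 7, n_B = 7)
Step 2: Count runs R = 8.
Step 3: Under H0 (random ordering), E[R] = 2*n_A*n_B/(n_A+n_B) + 1 = 2*7*7/14 + 1 = 8.0000.
        Var[R] = 2*n_A*n_B*(2*n_A*n_B - n_A - n_B) / ((n_A+n_B)^2 * (n_A+n_B-1)) = 8232/2548 = 3.2308.
        SD[R] = 1.7974.
Step 4: R = E[R], so z = 0 with no continuity correction.
Step 5: Two-sided p-value via normal approximation = 2*(1 - Phi(|z|)) = 1.000000.
Step 6: alpha = 0.1. fail to reject H0.

R = 8, z = 0.0000, p = 1.000000, fail to reject H0.


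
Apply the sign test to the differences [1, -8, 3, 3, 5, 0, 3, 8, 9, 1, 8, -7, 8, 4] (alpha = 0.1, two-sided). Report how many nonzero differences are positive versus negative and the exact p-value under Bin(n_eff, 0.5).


Step 1: Discard zero differences. Original n = 14; n_eff = number of nonzero differences = 13.
Nonzero differences (with sign): +1, -8, +3, +3, +5, +3, +8, +9, +1, +8, -7, +8, +4
Step 2: Count signs: positive = 11, negative = 2.
Step 3: Under H0: P(positive) = 0.5, so the number of positives S ~ Bin(13, 0.5).
Step 4: Two-sided exact p-value = sum of Bin(13,0.5) probabilities at or below the observed probability = 0.022461.
Step 5: alpha = 0.1. reject H0.

n_eff = 13, pos = 11, neg = 2, p = 0.022461, reject H0.


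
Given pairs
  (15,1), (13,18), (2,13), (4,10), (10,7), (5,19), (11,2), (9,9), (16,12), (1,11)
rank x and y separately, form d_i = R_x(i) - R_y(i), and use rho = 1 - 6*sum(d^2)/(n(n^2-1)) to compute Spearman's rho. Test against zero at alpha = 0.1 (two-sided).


Step 1: Rank x and y separately (midranks; no ties here).
rank(x): 15->9, 13->8, 2->2, 4->3, 10->6, 5->4, 11->7, 9->5, 16->10, 1->1
rank(y): 1->1, 18->9, 13->8, 10->5, 7->3, 19->10, 2->2, 9->4, 12->7, 11->6
Step 2: d_i = R_x(i) - R_y(i); compute d_i^2.
  (9-1)^2=64, (8-9)^2=1, (2-8)^2=36, (3-5)^2=4, (6-3)^2=9, (4-10)^2=36, (7-2)^2=25, (5-4)^2=1, (10-7)^2=9, (1-6)^2=25
sum(d^2) = 210.
Step 3: rho = 1 - 6*210 / (10*(10^2 - 1)) = 1 - 1260/990 = -0.272727.
Step 4: Under H0, t = rho * sqrt((n-2)/(1-rho^2)) = -0.8018 ~ t(8).
Step 5: Two-sided p-value from the t-distribution with 8 df = 0.445838.
Step 6: alpha = 0.1. fail to reject H0.

rho = -0.2727, p = 0.445838, fail to reject H0 at alpha = 0.1.


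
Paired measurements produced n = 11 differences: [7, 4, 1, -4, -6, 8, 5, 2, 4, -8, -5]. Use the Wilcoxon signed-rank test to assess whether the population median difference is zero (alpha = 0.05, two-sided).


Step 1: Drop any zero differences (none here) and take |d_i|.
|d| = [7, 4, 1, 4, 6, 8, 5, 2, 4, 8, 5]
Step 2: Midrank |d_i| (ties get averaged ranks).
ranks: |7|->9, |4|->4, |1|->1, |4|->4, |6|->8, |8|->10.5, |5|->6.5, |2|->2, |4|->4, |8|->10.5, |5|->6.5
Step 3: Attach original signs; sum ranks with positive sign and with negative sign.
W+ = 9 + 4 + 1 + 10.5 + 6.5 + 2 + 4 = 37
W- = 4 + 8 + 10.5 + 6.5 = 29
(Check: W+ + W- = 66 should equal n(n+1)/2 = 66.)
Step 4: Test statistic W = min(W+, W-) = 29.
Step 5: Ties in |d|, so use the tie-corrected normal approximation.
        E[W] = n(n+1)/4 = 11*12/4 = 33.
        Tie groups: |d|=4 (t=3), |d|=5 (t=2), |d|=8 (t=2); sum(t^3 - t) = 36.
        Var[W] = n(n+1)(2n+1)/24 - sum(t^3-t)/48 = 3036/24 - 36/48 = 125.75.
        z = (W - E[W]) / sqrt(Var[W]) = (29 - 33) / 11.2138 = -0.3567.
        Two-sided p = 2*Phi(z) = 0.721315.
Step 6: alpha = 0.05. fail to reject H0.

W+ = 37, W- = 29, W = min = 29, p = 0.721315, fail to reject H0.


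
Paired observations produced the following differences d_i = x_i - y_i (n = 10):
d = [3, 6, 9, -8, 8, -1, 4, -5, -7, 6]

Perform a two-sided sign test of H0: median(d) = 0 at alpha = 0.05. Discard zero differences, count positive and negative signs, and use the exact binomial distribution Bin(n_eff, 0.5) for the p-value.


Step 1: Discard zero differences. Original n = 10; n_eff = number of nonzero differences = 10.
Nonzero differences (with sign): +3, +6, +9, -8, +8, -1, +4, -5, -7, +6
Step 2: Count signs: positive = 6, negative = 4.
Step 3: Under H0: P(positive) = 0.5, so the number of positives S ~ Bin(10, 0.5).
Step 4: Two-sided exact p-value = sum of Bin(10,0.5) probabilities at or below the observed probability = 0.753906.
Step 5: alpha = 0.05. fail to reject H0.

n_eff = 10, pos = 6, neg = 4, p = 0.753906, fail to reject H0.


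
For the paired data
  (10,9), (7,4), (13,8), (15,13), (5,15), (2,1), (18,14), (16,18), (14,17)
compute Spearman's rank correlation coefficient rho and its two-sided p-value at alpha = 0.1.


Step 1: Rank x and y separately (midranks; no ties here).
rank(x): 10->4, 7->3, 13->5, 15->7, 5->2, 2->1, 18->9, 16->8, 14->6
rank(y): 9->4, 4->2, 8->3, 13->5, 15->7, 1->1, 14->6, 18->9, 17->8
Step 2: d_i = R_x(i) - R_y(i); compute d_i^2.
  (4-4)^2=0, (3-2)^2=1, (5-3)^2=4, (7-5)^2=4, (2-7)^2=25, (1-1)^2=0, (9-6)^2=9, (8-9)^2=1, (6-8)^2=4
sum(d^2) = 48.
Step 3: rho = 1 - 6*48 / (9*(9^2 - 1)) = 1 - 288/720 = 0.600000.
Step 4: Under H0, t = rho * sqrt((n-2)/(1-rho^2)) = 1.9843 ~ t(7).
Step 5: Two-sided p-value from the t-distribution with 7 df = 0.087623.
Step 6: alpha = 0.1. reject H0.

rho = 0.6000, p = 0.087623, reject H0 at alpha = 0.1.


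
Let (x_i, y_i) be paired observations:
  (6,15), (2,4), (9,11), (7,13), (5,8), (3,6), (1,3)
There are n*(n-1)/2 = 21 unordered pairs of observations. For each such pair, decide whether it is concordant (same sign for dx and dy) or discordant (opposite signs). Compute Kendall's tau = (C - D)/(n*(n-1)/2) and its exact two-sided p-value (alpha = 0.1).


Step 1: Enumerate the 21 unordered pairs (i,j) with i<j and classify each by sign(x_j-x_i) * sign(y_j-y_i).
  (1,2):dx=-4,dy=-11->C; (1,3):dx=+3,dy=-4->D; (1,4):dx=+1,dy=-2->D; (1,5):dx=-1,dy=-7->C
  (1,6):dx=-3,dy=-9->C; (1,7):dx=-5,dy=-12->C; (2,3):dx=+7,dy=+7->C; (2,4):dx=+5,dy=+9->C
  (2,5):dx=+3,dy=+4->C; (2,6):dx=+1,dy=+2->C; (2,7):dx=-1,dy=-1->C; (3,4):dx=-2,dy=+2->D
  (3,5):dx=-4,dy=-3->C; (3,6):dx=-6,dy=-5->C; (3,7):dx=-8,dy=-8->C; (4,5):dx=-2,dy=-5->C
  (4,6):dx=-4,dy=-7->C; (4,7):dx=-6,dy=-10->C; (5,6):dx=-2,dy=-2->C; (5,7):dx=-4,dy=-5->C
  (6,7):dx=-2,dy=-3->C
Step 2: C = 18, D = 3, total pairs = 21.
Step 3: tau = (C - D)/(n(n-1)/2) = (18 - 3)/21 = 0.714286.
Step 4: Exact two-sided p-value (enumerate n! = 5040 permutations of y under H0): p = 0.030159.
Step 5: alpha = 0.1. reject H0.

tau_b = 0.7143 (C=18, D=3), p = 0.030159, reject H0.


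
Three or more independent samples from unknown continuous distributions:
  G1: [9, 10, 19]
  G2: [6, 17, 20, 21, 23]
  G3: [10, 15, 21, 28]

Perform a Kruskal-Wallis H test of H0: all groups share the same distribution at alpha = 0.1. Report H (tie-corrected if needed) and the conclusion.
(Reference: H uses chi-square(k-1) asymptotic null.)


Step 1: Combine all N = 12 observations and assign midranks.
sorted (value, group, rank): (6,G2,1), (9,G1,2), (10,G1,3.5), (10,G3,3.5), (15,G3,5), (17,G2,6), (19,G1,7), (20,G2,8), (21,G2,9.5), (21,G3,9.5), (23,G2,11), (28,G3,12)
Step 2: Sum ranks within each group.
R_1 = 12.5 (n_1 = 3)
R_2 = 35.5 (n_2 = 5)
R_3 = 30 (n_3 = 4)
Step 3: H = 12/(N(N+1)) * sum(R_i^2/n_i) - 3(N+1)
     = 12/(12*13) * (12.5^2/3 + 35.5^2/5 + 30^2/4) - 3*13
     = 0.076923 * 529.133 - 39
     = 1.702564.
Step 4: Ties present; correction factor C = 1 - 12/(12^3 - 12) = 0.993007. Corrected H = 1.702564 / 0.993007 = 1.714554.
Step 5: Under H0, H ~ chi^2(2); p-value = 0.424316.
Step 6: alpha = 0.1. fail to reject H0.

H = 1.7146, df = 2, p = 0.424316, fail to reject H0.
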